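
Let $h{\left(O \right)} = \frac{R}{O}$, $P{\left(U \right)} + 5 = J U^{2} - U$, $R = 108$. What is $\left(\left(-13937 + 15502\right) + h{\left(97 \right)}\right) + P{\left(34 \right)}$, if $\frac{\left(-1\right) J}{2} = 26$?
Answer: $- \frac{5682734}{97} \approx -58585.0$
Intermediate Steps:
$J = -52$ ($J = \left(-2\right) 26 = -52$)
$P{\left(U \right)} = -5 - U - 52 U^{2}$ ($P{\left(U \right)} = -5 - \left(U + 52 U^{2}\right) = -5 - U - 52 U^{2}$)
$h{\left(O \right)} = \frac{108}{O}$
$\left(\left(-13937 + 15502\right) + h{\left(97 \right)}\right) + P{\left(34 \right)} = \left(\left(-13937 + 15502\right) + \frac{108}{97}\right) - \left(39 + 60112\right) = \left(1565 + 108 \cdot \frac{1}{97}\right) - 60151 = \left(1565 + \frac{108}{97}\right) - 60151 = \frac{151913}{97} - 60151 = - \frac{5682734}{97}$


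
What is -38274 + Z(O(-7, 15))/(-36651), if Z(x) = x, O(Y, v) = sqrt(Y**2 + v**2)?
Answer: -38274 - sqrt(274)/36651 ≈ -38274.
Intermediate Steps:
-38274 + Z(O(-7, 15))/(-36651) = -38274 + sqrt((-7)**2 + 15**2)/(-36651) = -38274 + sqrt(49 + 225)*(-1/36651) = -38274 + sqrt(274)*(-1/36651) = -38274 - sqrt(274)/36651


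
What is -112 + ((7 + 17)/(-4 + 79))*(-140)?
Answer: -784/5 ≈ -156.80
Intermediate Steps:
-112 + ((7 + 17)/(-4 + 79))*(-140) = -112 + (24/75)*(-140) = -112 + (24*(1/75))*(-140) = -112 + (8/25)*(-140) = -112 - 224/5 = -784/5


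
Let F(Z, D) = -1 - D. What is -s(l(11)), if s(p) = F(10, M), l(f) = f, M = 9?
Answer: 10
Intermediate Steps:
s(p) = -10 (s(p) = -1 - 1*9 = -1 - 9 = -10)
-s(l(11)) = -1*(-10) = 10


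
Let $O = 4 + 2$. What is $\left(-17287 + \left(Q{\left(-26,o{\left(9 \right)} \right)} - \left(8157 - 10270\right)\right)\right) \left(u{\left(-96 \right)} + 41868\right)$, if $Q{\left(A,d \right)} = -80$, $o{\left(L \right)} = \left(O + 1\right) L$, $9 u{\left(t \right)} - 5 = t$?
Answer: $- \frac{5746502134}{9} \approx -6.385 \cdot 10^{8}$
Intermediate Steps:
$u{\left(t \right)} = \frac{5}{9} + \frac{t}{9}$
$O = 6$
$o{\left(L \right)} = 7 L$ ($o{\left(L \right)} = \left(6 + 1\right) L = 7 L$)
$\left(-17287 + \left(Q{\left(-26,o{\left(9 \right)} \right)} - \left(8157 - 10270\right)\right)\right) \left(u{\left(-96 \right)} + 41868\right) = \left(-17287 - -2033\right) \left(\left(\frac{5}{9} + \frac{1}{9} \left(-96\right)\right) + 41868\right) = \left(-17287 - -2033\right) \left(\left(\frac{5}{9} - \frac{32}{3}\right) + 41868\right) = \left(-17287 + \left(-80 + 2113\right)\right) \left(- \frac{91}{9} + 41868\right) = \left(-17287 + 2033\right) \frac{376721}{9} = \left(-15254\right) \frac{376721}{9} = - \frac{5746502134}{9}$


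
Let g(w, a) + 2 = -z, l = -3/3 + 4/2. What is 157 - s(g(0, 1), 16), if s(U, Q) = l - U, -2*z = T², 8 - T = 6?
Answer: 156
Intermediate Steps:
l = 1 (l = -3*⅓ + 4*(½) = -1 + 2 = 1)
T = 2 (T = 8 - 1*6 = 8 - 6 = 2)
z = -2 (z = -½*2² = -½*4 = -2)
g(w, a) = 0 (g(w, a) = -2 - 1*(-2) = -2 + 2 = 0)
s(U, Q) = 1 - U
157 - s(g(0, 1), 16) = 157 - (1 - 1*0) = 157 - (1 + 0) = 157 - 1*1 = 157 - 1 = 156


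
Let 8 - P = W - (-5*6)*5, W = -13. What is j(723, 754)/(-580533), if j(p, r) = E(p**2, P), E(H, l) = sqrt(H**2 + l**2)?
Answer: -sqrt(30360624898)/193511 ≈ -0.90043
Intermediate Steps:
P = -129 (P = 8 - (-13 - (-5*6)*5) = 8 - (-13 - (-30)*5) = 8 - (-13 - 1*(-150)) = 8 - (-13 + 150) = 8 - 1*137 = 8 - 137 = -129)
j(p, r) = sqrt(16641 + p**4) (j(p, r) = sqrt((p**2)**2 + (-129)**2) = sqrt(p**4 + 16641) = sqrt(16641 + p**4))
j(723, 754)/(-580533) = sqrt(16641 + 723**4)/(-580533) = sqrt(16641 + 273245607441)*(-1/580533) = sqrt(273245624082)*(-1/580533) = (3*sqrt(30360624898))*(-1/580533) = -sqrt(30360624898)/193511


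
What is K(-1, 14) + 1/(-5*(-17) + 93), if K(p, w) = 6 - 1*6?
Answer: 1/178 ≈ 0.0056180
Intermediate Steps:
K(p, w) = 0 (K(p, w) = 6 - 6 = 0)
K(-1, 14) + 1/(-5*(-17) + 93) = 0 + 1/(-5*(-17) + 93) = 0 + 1/(85 + 93) = 0 + 1/178 = 1/178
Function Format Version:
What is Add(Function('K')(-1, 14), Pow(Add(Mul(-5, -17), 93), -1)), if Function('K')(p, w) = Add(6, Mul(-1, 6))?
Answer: Rational(1, 178) ≈ 0.0056180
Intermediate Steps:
Function('K')(p, w) = 0 (Function('K')(p, w) = Add(6, -6) = 0)
Add(Function('K')(-1, 14), Pow(Add(Mul(-5, -17), 93), -1)) = Add(0, Pow(Add(Mul(-5, -17), 93), -1)) = Add(0, Pow(Add(85, 93), -1)) = Add(0, Pow(178, -1)) = Add(0, Rational(1, 178)) = Rational(1, 178)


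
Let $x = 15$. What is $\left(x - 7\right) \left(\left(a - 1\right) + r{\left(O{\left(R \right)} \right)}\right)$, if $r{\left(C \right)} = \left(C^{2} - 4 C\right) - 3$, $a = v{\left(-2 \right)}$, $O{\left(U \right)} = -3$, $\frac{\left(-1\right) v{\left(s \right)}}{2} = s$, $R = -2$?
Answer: $168$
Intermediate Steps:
$v{\left(s \right)} = - 2 s$
$a = 4$ ($a = \left(-2\right) \left(-2\right) = 4$)
$r{\left(C \right)} = -3 + C^{2} - 4 C$
$\left(x - 7\right) \left(\left(a - 1\right) + r{\left(O{\left(R \right)} \right)}\right) = \left(15 - 7\right) \left(\left(4 - 1\right) - \left(-9 - 9\right)\right) = 8 \left(3 + \left(-3 + 9 + 12\right)\right) = 8 \left(3 + 18\right) = 8 \cdot 21 = 168$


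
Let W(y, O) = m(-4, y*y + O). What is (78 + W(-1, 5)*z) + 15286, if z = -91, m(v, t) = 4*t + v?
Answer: 13544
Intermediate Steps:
m(v, t) = v + 4*t
W(y, O) = -4 + 4*O + 4*y² (W(y, O) = -4 + 4*(y*y + O) = -4 + 4*(y² + O) = -4 + 4*(O + y²) = -4 + (4*O + 4*y²) = -4 + 4*O + 4*y²)
(78 + W(-1, 5)*z) + 15286 = (78 + (-4 + 4*5 + 4*(-1)²)*(-91)) + 15286 = (78 + (-4 + 20 + 4*1)*(-91)) + 15286 = (78 + (-4 + 20 + 4)*(-91)) + 15286 = (78 + 20*(-91)) + 15286 = (78 - 1820) + 15286 = -1742 + 15286 = 13544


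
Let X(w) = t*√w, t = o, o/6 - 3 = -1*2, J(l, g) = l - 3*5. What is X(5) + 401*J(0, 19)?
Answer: -6015 + 6*√5 ≈ -6001.6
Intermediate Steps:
J(l, g) = -15 + l (J(l, g) = l - 15 = -15 + l)
o = 6 (o = 18 + 6*(-1*2) = 18 + 6*(-2) = 18 - 12 = 6)
t = 6
X(w) = 6*√w
X(5) + 401*J(0, 19) = 6*√5 + 401*(-15 + 0) = 6*√5 + 401*(-15) = 6*√5 - 6015 = -6015 + 6*√5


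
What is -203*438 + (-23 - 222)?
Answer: -89159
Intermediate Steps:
-203*438 + (-23 - 222) = -88914 - 245 = -89159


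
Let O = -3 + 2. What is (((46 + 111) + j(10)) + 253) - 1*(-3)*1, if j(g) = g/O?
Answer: 403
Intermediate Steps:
O = -1
j(g) = -g (j(g) = g/(-1) = g*(-1) = -g)
(((46 + 111) + j(10)) + 253) - 1*(-3)*1 = (((46 + 111) - 1*10) + 253) - 1*(-3)*1 = ((157 - 10) + 253) + 3*1 = (147 + 253) + 3 = 400 + 3 = 403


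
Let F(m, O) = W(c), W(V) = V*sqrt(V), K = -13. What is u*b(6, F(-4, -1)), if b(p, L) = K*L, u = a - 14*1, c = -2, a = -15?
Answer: -754*I*sqrt(2) ≈ -1066.3*I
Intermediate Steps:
W(V) = V**(3/2)
F(m, O) = -2*I*sqrt(2) (F(m, O) = (-2)**(3/2) = -2*I*sqrt(2))
u = -29 (u = -15 - 14*1 = -15 - 14 = -29)
b(p, L) = -13*L
u*b(6, F(-4, -1)) = -(-377)*(-2*I*sqrt(2)) = -754*I*sqrt(2)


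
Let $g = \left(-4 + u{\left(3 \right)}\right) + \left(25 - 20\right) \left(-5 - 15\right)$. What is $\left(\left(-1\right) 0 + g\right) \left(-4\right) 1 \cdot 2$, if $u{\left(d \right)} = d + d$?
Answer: $784$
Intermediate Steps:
$u{\left(d \right)} = 2 d$
$g = -98$ ($g = \left(-4 + 2 \cdot 3\right) + \left(25 - 20\right) \left(-5 - 15\right) = \left(-4 + 6\right) + 5 \left(-20\right) = 2 - 100 = -98$)
$\left(\left(-1\right) 0 + g\right) \left(-4\right) 1 \cdot 2 = \left(\left(-1\right) 0 - 98\right) \left(-4\right) 1 \cdot 2 = \left(0 - 98\right) \left(\left(-4\right) 2\right) = \left(-98\right) \left(-8\right) = 784$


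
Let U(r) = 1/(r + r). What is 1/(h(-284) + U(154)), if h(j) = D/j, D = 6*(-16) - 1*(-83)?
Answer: 5467/268 ≈ 20.399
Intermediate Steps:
U(r) = 1/(2*r)
D = -13 (D = -96 + 83 = -13)
h(j) = -13/j
1/(h(-284) + U(154)) = 1/(-13/(-284) + (1/2)/154) = 1/(-13*(-1/284) + (1/2)*(1/154)) = 1/(13/284 + 1/308) = 1/(268/5467) = 5467/268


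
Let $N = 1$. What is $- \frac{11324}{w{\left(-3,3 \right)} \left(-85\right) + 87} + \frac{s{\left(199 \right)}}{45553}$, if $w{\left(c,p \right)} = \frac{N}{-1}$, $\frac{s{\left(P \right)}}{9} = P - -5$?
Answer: $- \frac{128881595}{1958779} \approx -65.797$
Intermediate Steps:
$s{\left(P \right)} = 45 + 9 P$ ($s{\left(P \right)} = 9 \left(P - -5\right) = 9 \left(P + 5\right) = 9 \left(5 + P\right) = 45 + 9 P$)
$w{\left(c,p \right)} = -1$ ($w{\left(c,p \right)} = 1 \frac{1}{-1} = 1 \left(-1\right) = -1$)
$- \frac{11324}{w{\left(-3,3 \right)} \left(-85\right) + 87} + \frac{s{\left(199 \right)}}{45553} = - \frac{11324}{\left(-1\right) \left(-85\right) + 87} + \frac{45 + 9 \cdot 199}{45553} = - \frac{11324}{85 + 87} + \left(45 + 1791\right) \frac{1}{45553} = - \frac{11324}{172} + 1836 \cdot \frac{1}{45553} = \left(-11324\right) \frac{1}{172} + \frac{1836}{45553} = - \frac{2831}{43} + \frac{1836}{45553} = - \frac{128881595}{1958779}$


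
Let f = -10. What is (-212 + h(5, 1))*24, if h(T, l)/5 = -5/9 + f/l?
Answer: -19064/3 ≈ -6354.7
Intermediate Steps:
h(T, l) = -25/9 - 50/l (h(T, l) = 5*(-5/9 - 10/l) = -25/9 - 50/l)
(-212 + h(5, 1))*24 = (-212 + (-25/9 - 50/1))*24 = (-212 + (-25/9 - 50*1))*24 = (-212 + (-25/9 - 50))*24 = (-212 - 475/9)*24 = -2383/9*24 = -19064/3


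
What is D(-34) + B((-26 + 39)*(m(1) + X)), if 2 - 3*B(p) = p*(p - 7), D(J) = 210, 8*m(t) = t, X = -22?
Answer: -5262577/192 ≈ -27409.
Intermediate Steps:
m(t) = t/8
B(p) = 2/3 - p*(-7 + p)/3 (B(p) = 2/3 - p*(p - 7)/3 = 2/3 - p*(-7 + p)/3)
D(-34) + B((-26 + 39)*(m(1) + X)) = 210 + (2/3 - (-26 + 39)**2*((1/8)*1 - 22)**2/3 + 7*((-26 + 39)*((1/8)*1 - 22))/3) = 210 + (2/3 - 169*(1/8 - 22)**2/3 + 7*(13*(1/8 - 22))/3) = 210 + (2/3 - (13*(-175/8))**2/3 + 7*(13*(-175/8))/3) = 210 + (2/3 - (-2275/8)**2/3 + (7/3)*(-2275/8)) = 210 + (2/3 - 1/3*5175625/64 - 15925/24) = 210 + (2/3 - 5175625/192 - 15925/24) = 210 - 5302897/192 = -5262577/192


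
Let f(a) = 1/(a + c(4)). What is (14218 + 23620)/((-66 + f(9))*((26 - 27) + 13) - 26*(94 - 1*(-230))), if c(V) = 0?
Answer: -56757/13822 ≈ -4.1063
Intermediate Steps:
f(a) = 1/a (f(a) = 1/(a + 0) = 1/a)
(14218 + 23620)/((-66 + f(9))*((26 - 27) + 13) - 26*(94 - 1*(-230))) = (14218 + 23620)/((-66 + 1/9)*((26 - 27) + 13) - 26*(94 - 1*(-230))) = 37838/((-66 + ⅑)*(-1 + 13) - 26*(94 + 230)) = 37838/(-593/9*12 - 26*324) = 37838/(-2372/3 - 8424) = 37838/(-27644/3) = 37838*(-3/27644) = -56757/13822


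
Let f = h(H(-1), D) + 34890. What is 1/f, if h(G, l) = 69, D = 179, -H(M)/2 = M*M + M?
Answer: 1/34959 ≈ 2.8605e-5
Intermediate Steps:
H(M) = -2*M - 2*M² (H(M) = -2*(M*M + M) = -2*(M² + M) = -2*(M + M²) = -2*M - 2*M²)
f = 34959 (f = 69 + 34890 = 34959)
1/f = 1/34959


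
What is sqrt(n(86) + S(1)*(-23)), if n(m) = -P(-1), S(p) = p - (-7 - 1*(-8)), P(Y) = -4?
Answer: 2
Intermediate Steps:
S(p) = -1 + p (S(p) = p - (-7 + 8) = p - 1*1 = p - 1 = -1 + p)
n(m) = 4 (n(m) = -1*(-4) = 4)
sqrt(n(86) + S(1)*(-23)) = sqrt(4 + (-1 + 1)*(-23)) = sqrt(4 + 0*(-23)) = sqrt(4 + 0) = sqrt(4) = 2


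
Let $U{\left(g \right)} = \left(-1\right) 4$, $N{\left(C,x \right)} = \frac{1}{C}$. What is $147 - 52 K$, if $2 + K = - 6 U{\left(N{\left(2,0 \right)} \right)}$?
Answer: $-997$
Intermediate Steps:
$U{\left(g \right)} = -4$
$K = 22$ ($K = -2 - -24 = -2 + 24 = 22$)
$147 - 52 K = 147 - 1144 = -997$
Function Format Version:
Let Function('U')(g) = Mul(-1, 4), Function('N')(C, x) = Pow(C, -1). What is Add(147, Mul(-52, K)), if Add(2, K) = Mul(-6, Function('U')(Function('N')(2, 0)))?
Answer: -997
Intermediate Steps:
Function('U')(g) = -4
K = 22 (K = Add(-2, Mul(-6, -4)) = Add(-2, 24) = 22)
Add(147, Mul(-52, K)) = Add(147, Mul(-52, 22)) = Add(147, -1144) = -997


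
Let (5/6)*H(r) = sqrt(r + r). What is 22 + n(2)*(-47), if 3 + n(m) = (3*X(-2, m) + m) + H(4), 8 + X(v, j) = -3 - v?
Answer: 1338 - 564*sqrt(2)/5 ≈ 1178.5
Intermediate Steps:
H(r) = 6*sqrt(2)*sqrt(r)/5 (H(r) = 6*sqrt(r + r)/5 = 6*sqrt(2*r)/5 = 6*(sqrt(2)*sqrt(r))/5 = 6*sqrt(2)*sqrt(r)/5)
X(v, j) = -11 - v (X(v, j) = -8 + (-3 - v) = -11 - v)
n(m) = -30 + m + 12*sqrt(2)/5 (n(m) = -3 + ((3*(-11 - 1*(-2)) + m) + 6*sqrt(2)*sqrt(4)/5) = -3 + ((3*(-11 + 2) + m) + (6/5)*sqrt(2)*2) = -3 + ((3*(-9) + m) + 12*sqrt(2)/5) = -3 + ((-27 + m) + 12*sqrt(2)/5) = -3 + (-27 + m + 12*sqrt(2)/5) = -30 + m + 12*sqrt(2)/5)
22 + n(2)*(-47) = 22 + (-30 + 2 + 12*sqrt(2)/5)*(-47) = 22 + (-28 + 12*sqrt(2)/5)*(-47) = 22 + (1316 - 564*sqrt(2)/5) = 1338 - 564*sqrt(2)/5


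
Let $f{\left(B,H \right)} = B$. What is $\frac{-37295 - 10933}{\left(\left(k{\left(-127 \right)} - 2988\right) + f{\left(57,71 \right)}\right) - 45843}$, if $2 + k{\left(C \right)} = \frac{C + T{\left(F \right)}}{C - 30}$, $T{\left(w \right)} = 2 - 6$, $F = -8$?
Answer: $\frac{2523932}{2552567} \approx 0.98878$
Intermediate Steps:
$T{\left(w \right)} = -4$ ($T{\left(w \right)} = 2 - 6 = -4$)
$k{\left(C \right)} = -2 + \frac{-4 + C}{-30 + C}$ ($k{\left(C \right)} = -2 + \frac{C - 4}{C - 30} = -2 + \frac{-4 + C}{-30 + C}$)
$\frac{-37295 - 10933}{\left(\left(k{\left(-127 \right)} - 2988\right) + f{\left(57,71 \right)}\right) - 45843} = \frac{-37295 - 10933}{\left(\left(\frac{56 - -127}{-30 - 127} - 2988\right) + 57\right) - 45843} = - \frac{48228}{\left(\left(\frac{56 + 127}{-157} - 2988\right) + 57\right) - 45843} = - \frac{48228}{\left(\left(\left(- \frac{1}{157}\right) 183 - 2988\right) + 57\right) - 45843} = - \frac{48228}{\left(\left(- \frac{183}{157} - 2988\right) + 57\right) - 45843} = - \frac{48228}{\left(- \frac{469299}{157} + 57\right) - 45843} = - \frac{48228}{- \frac{460350}{157} - 45843} = - \frac{48228}{- \frac{7657701}{157}} = \left(-48228\right) \left(- \frac{157}{7657701}\right) = \frac{2523932}{2552567}$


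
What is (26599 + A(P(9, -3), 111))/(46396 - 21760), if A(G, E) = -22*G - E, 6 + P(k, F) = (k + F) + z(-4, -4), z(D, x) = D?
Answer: 6644/6159 ≈ 1.0787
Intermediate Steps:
P(k, F) = -10 + F + k (P(k, F) = -6 + ((k + F) - 4) = -6 + ((F + k) - 4) = -6 + (-4 + F + k) = -10 + F + k)
A(G, E) = -E - 22*G
(26599 + A(P(9, -3), 111))/(46396 - 21760) = (26599 + (-1*111 - 22*(-10 - 3 + 9)))/(46396 - 21760) = (26599 + (-111 - 22*(-4)))/24636 = (26599 + (-111 + 88))*(1/24636) = (26599 - 23)*(1/24636) = 26576*(1/24636) = 6644/6159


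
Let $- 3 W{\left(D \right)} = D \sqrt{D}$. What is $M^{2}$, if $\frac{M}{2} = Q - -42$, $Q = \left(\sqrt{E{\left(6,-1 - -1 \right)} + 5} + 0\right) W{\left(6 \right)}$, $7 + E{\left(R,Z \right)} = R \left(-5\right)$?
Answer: $3984 - 5376 i \sqrt{3} \approx 3984.0 - 9311.5 i$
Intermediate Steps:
$E{\left(R,Z \right)} = -7 - 5 R$ ($E{\left(R,Z \right)} = -7 + R \left(-5\right) = -7 - 5 R$)
$W{\left(D \right)} = - \frac{D^{\frac{3}{2}}}{3}$ ($W{\left(D \right)} = - \frac{D \sqrt{D}}{3} = - \frac{D^{\frac{3}{2}}}{3}$)
$Q = - 16 i \sqrt{3}$ ($Q = \left(\sqrt{\left(-7 - 30\right) + 5} + 0\right) \left(- \frac{6^{\frac{3}{2}}}{3}\right) = \left(\sqrt{\left(-7 - 30\right) + 5} + 0\right) \left(- \frac{6 \sqrt{6}}{3}\right) = \left(\sqrt{-37 + 5} + 0\right) \left(- 2 \sqrt{6}\right) = \left(\sqrt{-32} + 0\right) \left(- 2 \sqrt{6}\right) = \left(4 i \sqrt{2} + 0\right) \left(- 2 \sqrt{6}\right) = 4 i \sqrt{2} \left(- 2 \sqrt{6}\right) = - 16 i \sqrt{3} \approx - 27.713 i$)
$M = 84 - 32 i \sqrt{3}$ ($M = 2 \left(- 16 i \sqrt{3} - -42\right) = 2 \left(- 16 i \sqrt{3} + 42\right) = 2 \left(42 - 16 i \sqrt{3}\right) = 84 - 32 i \sqrt{3} \approx 84.0 - 55.426 i$)
$M^{2} = \left(84 - 32 i \sqrt{3}\right)^{2}$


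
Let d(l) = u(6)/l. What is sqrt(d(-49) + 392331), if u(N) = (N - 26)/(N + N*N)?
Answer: sqrt(8477880789)/147 ≈ 626.36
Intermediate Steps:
u(N) = (-26 + N)/(N + N**2)
d(l) = -10/(21*l) (d(l) = ((-26 + 6)/(6*(1 + 6)))/l = ((1/6)*(-20)/7)/l = ((1/6)*(1/7)*(-20))/l = -10/(21*l))
sqrt(d(-49) + 392331) = sqrt(-10/21/(-49) + 392331) = sqrt(-10/21*(-1/49) + 392331) = sqrt(10/1029 + 392331) = sqrt(403708609/1029) = sqrt(8477880789)/147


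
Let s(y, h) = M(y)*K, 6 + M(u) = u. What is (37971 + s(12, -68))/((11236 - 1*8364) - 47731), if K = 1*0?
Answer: -12657/14953 ≈ -0.84645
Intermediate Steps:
K = 0
M(u) = -6 + u
s(y, h) = 0 (s(y, h) = (-6 + y)*0 = 0)
(37971 + s(12, -68))/((11236 - 1*8364) - 47731) = (37971 + 0)/((11236 - 1*8364) - 47731) = 37971/((11236 - 8364) - 47731) = 37971/(2872 - 47731) = 37971/(-44859) = 37971*(-1/44859) = -12657/14953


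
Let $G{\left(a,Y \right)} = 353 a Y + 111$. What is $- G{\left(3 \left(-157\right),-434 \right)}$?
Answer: $-72158253$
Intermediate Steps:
$G{\left(a,Y \right)} = 111 + 353 Y a$ ($G{\left(a,Y \right)} = 353 Y a + 111 = 111 + 353 Y a$)
$- G{\left(3 \left(-157\right),-434 \right)} = - (111 + 353 \left(-434\right) 3 \left(-157\right)) = - (111 + 353 \left(-434\right) \left(-471\right)) = - (111 + 72158142) = \left(-1\right) 72158253 = -72158253$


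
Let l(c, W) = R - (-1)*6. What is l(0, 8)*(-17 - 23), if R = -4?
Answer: -80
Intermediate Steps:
l(c, W) = 2 (l(c, W) = -4 - (-1)*6 = -4 - 1*(-6) = -4 + 6 = 2)
l(0, 8)*(-17 - 23) = 2*(-17 - 23) = 2*(-40) = -80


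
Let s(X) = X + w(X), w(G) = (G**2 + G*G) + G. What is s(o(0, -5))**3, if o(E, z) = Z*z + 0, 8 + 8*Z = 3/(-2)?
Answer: 1172572628625/2097152 ≈ 5.5913e+5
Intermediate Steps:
Z = -19/16 (Z = -1 + (3/(-2))/8 = -1 + (3*(-1/2))/8 = -1 + (1/8)*(-3/2) = -1 - 3/16 = -19/16 ≈ -1.1875)
w(G) = G + 2*G**2 (w(G) = (G**2 + G**2) + G = 2*G**2 + G = G + 2*G**2)
o(E, z) = -19*z/16 (o(E, z) = -19*z/16 + 0 = -19*z/16)
s(X) = X + X*(1 + 2*X)
s(o(0, -5))**3 = (2*(-19/16*(-5))*(1 - 19/16*(-5)))**3 = (2*(95/16)*(1 + 95/16))**3 = (2*(95/16)*(111/16))**3 = (10545/128)**3 = 1172572628625/2097152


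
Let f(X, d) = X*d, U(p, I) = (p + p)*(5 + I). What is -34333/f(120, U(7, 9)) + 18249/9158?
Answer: 57397433/107698080 ≈ 0.53295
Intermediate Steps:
U(p, I) = 2*p*(5 + I) (U(p, I) = (2*p)*(5 + I) = 2*p*(5 + I))
-34333/f(120, U(7, 9)) + 18249/9158 = -34333*1/(1680*(5 + 9)) + 18249/9158 = -34333/(120*(2*7*14)) + 18249*(1/9158) = -34333/(120*196) + 18249/9158 = -34333/23520 + 18249/9158 = 57397433/107698080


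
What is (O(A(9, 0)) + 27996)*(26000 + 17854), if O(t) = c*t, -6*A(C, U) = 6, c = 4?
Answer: 1227561168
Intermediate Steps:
A(C, U) = -1 (A(C, U) = -1/6*6 = -1)
O(t) = 4*t
(O(A(9, 0)) + 27996)*(26000 + 17854) = (4*(-1) + 27996)*(26000 + 17854) = (-4 + 27996)*43854 = 27992*43854 = 1227561168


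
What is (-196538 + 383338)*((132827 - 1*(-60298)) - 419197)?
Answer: -42230249600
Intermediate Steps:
(-196538 + 383338)*((132827 - 1*(-60298)) - 419197) = 186800*((132827 + 60298) - 419197) = 186800*(193125 - 419197) = 186800*(-226072) = -42230249600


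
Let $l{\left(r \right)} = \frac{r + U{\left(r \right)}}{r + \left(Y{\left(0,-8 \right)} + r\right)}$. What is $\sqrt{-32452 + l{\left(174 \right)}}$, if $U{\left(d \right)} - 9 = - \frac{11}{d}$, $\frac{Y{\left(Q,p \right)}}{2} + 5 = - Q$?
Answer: $\frac{23 i \sqrt{313880079}}{2262} \approx 180.14 i$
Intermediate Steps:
$Y{\left(Q,p \right)} = -10 - 2 Q$ ($Y{\left(Q,p \right)} = -10 + 2 \left(- Q\right) = -10 - 2 Q$)
$U{\left(d \right)} = 9 - \frac{11}{d}$
$l{\left(r \right)} = \frac{9 + r - \frac{11}{r}}{-10 + 2 r}$ ($l{\left(r \right)} = \frac{r + \left(9 - \frac{11}{r}\right)}{r + \left(\left(-10 - 0\right) + r\right)} = \frac{9 + r - \frac{11}{r}}{r + \left(\left(-10 + 0\right) + r\right)} = \frac{9 + r - \frac{11}{r}}{r + \left(-10 + r\right)} = \frac{9 + r - \frac{11}{r}}{-10 + 2 r}$)
$\sqrt{-32452 + l{\left(174 \right)}} = \sqrt{-32452 + \frac{-11 + 174^{2} + 9 \cdot 174}{2 \cdot 174 \left(-5 + 174\right)}} = \sqrt{-32452 + \frac{1}{2} \cdot \frac{1}{174} \cdot \frac{1}{169} \left(-11 + 30276 + 1566\right)} = \sqrt{-32452 + \frac{1}{2} \cdot \frac{1}{174} \cdot \frac{1}{169} \cdot 31831} = \sqrt{-32452 + \frac{31831}{58812}} = \sqrt{- \frac{1908535193}{58812}} = \frac{23 i \sqrt{313880079}}{2262}$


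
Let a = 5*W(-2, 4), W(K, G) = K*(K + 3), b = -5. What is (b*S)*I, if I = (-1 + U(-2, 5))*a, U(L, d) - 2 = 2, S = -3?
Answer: -450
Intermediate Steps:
U(L, d) = 4 (U(L, d) = 2 + 2 = 4)
W(K, G) = K*(3 + K)
a = -10 (a = 5*(-2*(3 - 2)) = 5*(-2*1) = 5*(-2) = -10)
I = -30 (I = (-1 + 4)*(-10) = 3*(-10) = -30)
(b*S)*I = -5*(-3)*(-30) = 15*(-30) = -450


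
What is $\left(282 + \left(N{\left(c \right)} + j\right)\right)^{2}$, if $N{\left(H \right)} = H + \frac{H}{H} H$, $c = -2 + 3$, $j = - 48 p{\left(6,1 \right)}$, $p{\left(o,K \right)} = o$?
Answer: $16$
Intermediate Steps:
$j = -288$ ($j = \left(-48\right) 6 = -288$)
$c = 1$
$N{\left(H \right)} = 2 H$ ($N{\left(H \right)} = H + 1 H = H + H = 2 H$)
$\left(282 + \left(N{\left(c \right)} + j\right)\right)^{2} = \left(282 + \left(2 \cdot 1 - 288\right)\right)^{2} = \left(282 + \left(2 - 288\right)\right)^{2} = \left(282 - 286\right)^{2} = \left(-4\right)^{2} = 16$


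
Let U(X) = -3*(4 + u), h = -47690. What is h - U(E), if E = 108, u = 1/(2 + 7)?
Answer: -143033/3 ≈ -47678.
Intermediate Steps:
u = ⅑ (u = 1/9 = ⅑ ≈ 0.11111)
U(X) = -37/3 (U(X) = -3*(4 + ⅑) = -3*37/9 = -37/3)
h - U(E) = -47690 - 1*(-37/3) = -47690 + 37/3 = -143033/3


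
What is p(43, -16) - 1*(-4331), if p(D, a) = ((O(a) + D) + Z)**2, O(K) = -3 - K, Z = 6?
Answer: 8175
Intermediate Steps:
p(D, a) = (3 + D - a)**2 (p(D, a) = (((-3 - a) + D) + 6)**2 = ((-3 + D - a) + 6)**2 = (3 + D - a)**2)
p(43, -16) - 1*(-4331) = (3 + 43 - 1*(-16))**2 - 1*(-4331) = (3 + 43 + 16)**2 + 4331 = 62**2 + 4331 = 3844 + 4331 = 8175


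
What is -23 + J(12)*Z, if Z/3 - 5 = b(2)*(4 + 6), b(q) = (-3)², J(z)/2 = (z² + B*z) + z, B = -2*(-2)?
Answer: 116257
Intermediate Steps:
B = 4
J(z) = 2*z² + 10*z (J(z) = 2*((z² + 4*z) + z) = 2*(z² + 5*z) = 2*z² + 10*z)
b(q) = 9
Z = 285 (Z = 15 + 3*(9*(4 + 6)) = 15 + 3*(9*10) = 15 + 3*90 = 15 + 270 = 285)
-23 + J(12)*Z = -23 + (2*12*(5 + 12))*285 = -23 + (2*12*17)*285 = -23 + 408*285 = -23 + 116280 = 116257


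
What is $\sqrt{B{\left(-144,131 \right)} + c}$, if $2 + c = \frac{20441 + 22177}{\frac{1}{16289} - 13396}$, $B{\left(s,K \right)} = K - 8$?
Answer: $\frac{\sqrt{5609872458731135443}}{218207443} \approx 10.854$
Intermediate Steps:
$B{\left(s,K \right)} = -8 + K$ ($B{\left(s,K \right)} = K - 8 = -8 + K$)
$c = - \frac{1130619488}{218207443}$ ($c = -2 + \frac{20441 + 22177}{\frac{1}{16289} - 13396} = -2 + \frac{42618}{\frac{1}{16289} - 13396} = -2 + \frac{42618}{- \frac{218207443}{16289}} = -2 + 42618 \left(- \frac{16289}{218207443}\right) = -2 - \frac{694204602}{218207443} = - \frac{1130619488}{218207443} \approx -5.1814$)
$\sqrt{B{\left(-144,131 \right)} + c} = \sqrt{\left(-8 + 131\right) - \frac{1130619488}{218207443}} = \sqrt{123 - \frac{1130619488}{218207443}} = \sqrt{\frac{25708896001}{218207443}} = \frac{\sqrt{5609872458731135443}}{218207443}$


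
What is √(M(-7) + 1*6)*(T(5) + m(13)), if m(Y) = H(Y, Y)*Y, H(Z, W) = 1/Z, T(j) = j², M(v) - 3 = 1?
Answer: 26*√10 ≈ 82.219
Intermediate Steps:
M(v) = 4 (M(v) = 3 + 1 = 4)
m(Y) = 1 (m(Y) = Y/Y = 1)
√(M(-7) + 1*6)*(T(5) + m(13)) = √(4 + 1*6)*(5² + 1) = √(4 + 6)*(25 + 1) = √10*26 = 26*√10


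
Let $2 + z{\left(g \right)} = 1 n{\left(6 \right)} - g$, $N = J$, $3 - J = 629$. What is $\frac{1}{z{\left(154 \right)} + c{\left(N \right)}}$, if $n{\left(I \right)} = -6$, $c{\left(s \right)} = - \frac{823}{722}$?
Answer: $- \frac{722}{117787} \approx -0.0061297$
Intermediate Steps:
$J = -626$ ($J = 3 - 629 = -626$)
$N = -626$
$c{\left(s \right)} = - \frac{823}{722}$ ($c{\left(s \right)} = \left(-823\right) \frac{1}{722} = - \frac{823}{722}$)
$z{\left(g \right)} = -8 - g$ ($z{\left(g \right)} = -2 - \left(6 + g\right) = -8 - g$)
$\frac{1}{z{\left(154 \right)} + c{\left(N \right)}} = \frac{1}{\left(-8 - 154\right) - \frac{823}{722}} = \frac{1}{-162 - \frac{823}{722}} = \frac{1}{- \frac{117787}{722}} = - \frac{722}{117787}$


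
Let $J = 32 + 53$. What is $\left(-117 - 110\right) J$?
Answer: $-19295$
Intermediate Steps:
$J = 85$
$\left(-117 - 110\right) J = \left(-117 - 110\right) 85 = \left(-227\right) 85 = -19295$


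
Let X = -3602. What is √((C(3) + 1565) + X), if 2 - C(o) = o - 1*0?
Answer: I*√2038 ≈ 45.144*I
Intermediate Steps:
C(o) = 2 - o (C(o) = 2 - (o - 1*0) = 2 - (o + 0) = 2 - o)
√((C(3) + 1565) + X) = √(((2 - 1*3) + 1565) - 3602) = √(((2 - 3) + 1565) - 3602) = √((-1 + 1565) - 3602) = √(1564 - 3602) = √(-2038) = I*√2038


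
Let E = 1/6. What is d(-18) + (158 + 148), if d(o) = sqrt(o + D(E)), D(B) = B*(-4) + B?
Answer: 306 + I*sqrt(74)/2 ≈ 306.0 + 4.3012*I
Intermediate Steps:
E = 1/6 ≈ 0.16667
D(B) = -3*B (D(B) = -4*B + B = -3*B)
d(o) = sqrt(-1/2 + o) (d(o) = sqrt(o - 3*1/6) = sqrt(o - 1/2) = sqrt(-1/2 + o))
d(-18) + (158 + 148) = sqrt(-2 + 4*(-18))/2 + (158 + 148) = sqrt(-2 - 72)/2 + 306 = sqrt(-74)/2 + 306 = (I*sqrt(74))/2 + 306 = I*sqrt(74)/2 + 306 = 306 + I*sqrt(74)/2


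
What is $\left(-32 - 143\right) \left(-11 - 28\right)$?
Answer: $6825$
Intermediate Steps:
$\left(-32 - 143\right) \left(-11 - 28\right) = \left(-175\right) \left(-39\right) = 6825$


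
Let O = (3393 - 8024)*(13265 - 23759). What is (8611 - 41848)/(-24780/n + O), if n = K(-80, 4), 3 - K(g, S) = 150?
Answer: -232659/340185178 ≈ -0.00068392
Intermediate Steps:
O = 48597714 (O = -4631*(-10494) = 48597714)
K(g, S) = -147 (K(g, S) = 3 - 1*150 = 3 - 150 = -147)
n = -147
(8611 - 41848)/(-24780/n + O) = (8611 - 41848)/(-24780/(-147) + 48597714) = -33237/(-24780*(-1/147) + 48597714) = -33237/(1180/7 + 48597714) = -33237/340185178/7 = -33237*7/340185178 = -232659/340185178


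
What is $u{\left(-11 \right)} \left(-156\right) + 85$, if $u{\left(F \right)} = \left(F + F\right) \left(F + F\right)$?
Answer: $-75419$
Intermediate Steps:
$u{\left(F \right)} = 4 F^{2}$ ($u{\left(F \right)} = 2 F 2 F = 4 F^{2}$)
$u{\left(-11 \right)} \left(-156\right) + 85 = 4 \left(-11\right)^{2} \left(-156\right) + 85 = 4 \cdot 121 \left(-156\right) + 85 = 484 \left(-156\right) + 85 = -75504 + 85 = -75419$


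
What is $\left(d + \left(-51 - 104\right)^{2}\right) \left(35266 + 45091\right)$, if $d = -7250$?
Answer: $1347988675$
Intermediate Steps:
$\left(d + \left(-51 - 104\right)^{2}\right) \left(35266 + 45091\right) = \left(-7250 + \left(-51 - 104\right)^{2}\right) \left(35266 + 45091\right) = \left(-7250 + \left(-155\right)^{2}\right) 80357 = \left(-7250 + 24025\right) 80357 = 16775 \cdot 80357 = 1347988675$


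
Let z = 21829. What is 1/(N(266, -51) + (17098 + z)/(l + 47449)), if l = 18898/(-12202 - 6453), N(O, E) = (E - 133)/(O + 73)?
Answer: 100021068261/27769978489 ≈ 3.6018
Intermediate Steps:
N(O, E) = (-133 + E)/(73 + O)
l = -18898/18655 (l = 18898/(-18655) = 18898*(-1/18655) = -18898/18655 ≈ -1.0130)
1/(N(266, -51) + (17098 + z)/(l + 47449)) = 1/((-133 - 51)/(73 + 266) + (17098 + 21829)/(-18898/18655 + 47449)) = 1/(-184/339 + 38927/(885142197/18655)) = 1/((1/339)*(-184) + 38927*(18655/885142197)) = 1/(-184/339 + 726183185/885142197) = 1/(27769978489/100021068261) = 100021068261/27769978489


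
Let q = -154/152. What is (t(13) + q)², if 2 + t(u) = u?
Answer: 576081/5776 ≈ 99.737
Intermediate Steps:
t(u) = -2 + u
q = -77/76 (q = -154*1/152 = -77/76 ≈ -1.0132)
(t(13) + q)² = ((-2 + 13) - 77/76)² = (11 - 77/76)² = (759/76)² = 576081/5776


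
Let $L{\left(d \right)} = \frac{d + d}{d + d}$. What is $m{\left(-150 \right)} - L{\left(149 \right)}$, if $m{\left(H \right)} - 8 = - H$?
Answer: $157$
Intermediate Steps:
$m{\left(H \right)} = 8 - H$
$L{\left(d \right)} = 1$ ($L{\left(d \right)} = \frac{2 d}{2 d} = 2 d \frac{1}{2 d} = 1$)
$m{\left(-150 \right)} - L{\left(149 \right)} = \left(8 - -150\right) - 1 = \left(8 + 150\right) - 1 = 158 - 1 = 157$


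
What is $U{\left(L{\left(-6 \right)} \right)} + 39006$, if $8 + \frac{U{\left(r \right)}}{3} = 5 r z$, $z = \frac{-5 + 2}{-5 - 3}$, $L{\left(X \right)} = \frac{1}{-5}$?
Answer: $\frac{311847}{8} \approx 38981.0$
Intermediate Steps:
$L{\left(X \right)} = - \frac{1}{5}$
$z = \frac{3}{8}$ ($z = - \frac{3}{-8} = \left(-3\right) \left(- \frac{1}{8}\right) = \frac{3}{8} \approx 0.375$)
$U{\left(r \right)} = -24 + \frac{45 r}{8}$ ($U{\left(r \right)} = -24 + 3 \cdot 5 r \frac{3}{8} = -24 + 3 \frac{15 r}{8} = -24 + \frac{45 r}{8}$)
$U{\left(L{\left(-6 \right)} \right)} + 39006 = \left(-24 + \frac{45}{8} \left(- \frac{1}{5}\right)\right) + 39006 = \left(-24 - \frac{9}{8}\right) + 39006 = - \frac{201}{8} + 39006 = \frac{311847}{8}$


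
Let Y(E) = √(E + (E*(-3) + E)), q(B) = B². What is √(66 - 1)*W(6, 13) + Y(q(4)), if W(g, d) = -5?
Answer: -5*√65 + 4*I ≈ -40.311 + 4.0*I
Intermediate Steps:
Y(E) = √(-E) (Y(E) = √(E + (-3*E + E)) = √(E - 2*E) = √(-E))
√(66 - 1)*W(6, 13) + Y(q(4)) = √(66 - 1)*(-5) + √(-1*4²) = √65*(-5) + √(-1*16) = -5*√65 + √(-16) = -5*√65 + 4*I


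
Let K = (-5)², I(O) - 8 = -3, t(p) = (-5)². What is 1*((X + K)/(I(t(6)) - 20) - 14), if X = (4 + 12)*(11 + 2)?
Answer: -443/15 ≈ -29.533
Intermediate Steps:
t(p) = 25
I(O) = 5 (I(O) = 8 - 3 = 5)
K = 25
X = 208 (X = 16*13 = 208)
1*((X + K)/(I(t(6)) - 20) - 14) = 1*((208 + 25)/(5 - 20) - 14) = 1*(233/(-15) - 14) = 1*(233*(-1/15) - 14) = 1*(-233/15 - 14) = 1*(-443/15) = -443/15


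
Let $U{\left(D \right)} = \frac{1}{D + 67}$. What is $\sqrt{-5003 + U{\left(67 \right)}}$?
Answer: $\frac{3 i \sqrt{9981526}}{134} \approx 70.732 i$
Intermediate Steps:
$U{\left(D \right)} = \frac{1}{67 + D}$
$\sqrt{-5003 + U{\left(67 \right)}} = \sqrt{-5003 + \frac{1}{67 + 67}} = \sqrt{-5003 + \frac{1}{134}} = \sqrt{- \frac{670401}{134}} = \frac{3 i \sqrt{9981526}}{134}$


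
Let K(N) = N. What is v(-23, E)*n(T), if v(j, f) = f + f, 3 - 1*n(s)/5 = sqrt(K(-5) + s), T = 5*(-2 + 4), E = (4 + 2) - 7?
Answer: -30 + 10*sqrt(5) ≈ -7.6393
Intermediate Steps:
E = -1 (E = 6 - 7 = -1)
T = 10 (T = 5*2 = 10)
n(s) = 15 - 5*sqrt(-5 + s)
v(j, f) = 2*f
v(-23, E)*n(T) = (2*(-1))*(15 - 5*sqrt(-5 + 10)) = -2*(15 - 5*sqrt(5)) = -30 + 10*sqrt(5)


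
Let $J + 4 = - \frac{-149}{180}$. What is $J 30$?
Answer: $- \frac{571}{6} \approx -95.167$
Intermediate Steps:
$J = - \frac{571}{180}$ ($J = -4 - - \frac{149}{180} = -4 + \frac{149}{180} = - \frac{571}{180} \approx -3.1722$)
$J 30 = \left(- \frac{571}{180}\right) 30 = - \frac{571}{6}$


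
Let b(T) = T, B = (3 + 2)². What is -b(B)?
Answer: -25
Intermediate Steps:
B = 25 (B = 5² = 25)
-b(B) = -1*25 = -25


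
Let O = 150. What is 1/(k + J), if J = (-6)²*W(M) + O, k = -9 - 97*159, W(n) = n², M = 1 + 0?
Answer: -1/15246 ≈ -6.5591e-5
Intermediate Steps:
M = 1
k = -15432 (k = -9 - 15423 = -15432)
J = 186 (J = (-6)²*1² + 150 = 36*1 + 150 = 36 + 150 = 186)
1/(k + J) = 1/(-15432 + 186) = 1/(-15246) = -1/15246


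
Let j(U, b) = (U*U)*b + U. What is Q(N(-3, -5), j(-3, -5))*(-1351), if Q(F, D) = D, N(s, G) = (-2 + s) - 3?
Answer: 64848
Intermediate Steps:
N(s, G) = -5 + s
j(U, b) = U + b*U² (j(U, b) = U²*b + U = b*U² + U = U + b*U²)
Q(N(-3, -5), j(-3, -5))*(-1351) = -3*(1 - 3*(-5))*(-1351) = -3*(1 + 15)*(-1351) = -3*16*(-1351) = -48*(-1351) = 64848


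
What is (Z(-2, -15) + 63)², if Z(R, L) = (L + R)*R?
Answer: 9409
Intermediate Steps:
Z(R, L) = R*(L + R)
(Z(-2, -15) + 63)² = (-2*(-15 - 2) + 63)² = (-2*(-17) + 63)² = (34 + 63)² = 97² = 9409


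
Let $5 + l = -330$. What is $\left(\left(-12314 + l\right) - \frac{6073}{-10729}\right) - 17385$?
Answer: $- \frac{322228713}{10729} \approx -30033.0$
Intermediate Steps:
$l = -335$ ($l = -5 - 330 = -335$)
$\left(\left(-12314 + l\right) - \frac{6073}{-10729}\right) - 17385 = \left(\left(-12314 - 335\right) - \frac{6073}{-10729}\right) - 17385 = \left(-12649 - - \frac{6073}{10729}\right) - 17385 = \left(-12649 + \frac{6073}{10729}\right) - 17385 = - \frac{135705048}{10729} - 17385 = - \frac{322228713}{10729}$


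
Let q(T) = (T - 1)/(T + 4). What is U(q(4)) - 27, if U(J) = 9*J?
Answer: -189/8 ≈ -23.625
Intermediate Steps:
q(T) = (-1 + T)/(4 + T)
U(q(4)) - 27 = 9*((-1 + 4)/(4 + 4)) - 27 = 9*(3/8) - 27 = 27/8 - 27 = -189/8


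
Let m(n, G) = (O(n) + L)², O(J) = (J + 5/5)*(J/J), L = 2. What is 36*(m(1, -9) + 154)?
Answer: 6120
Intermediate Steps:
O(J) = 1 + J (O(J) = (J + 5*(⅕))*1 = (J + 1)*1 = (1 + J)*1 = 1 + J)
m(n, G) = (3 + n)² (m(n, G) = ((1 + n) + 2)² = (3 + n)²)
36*(m(1, -9) + 154) = 36*((3 + 1)² + 154) = 36*(4² + 154) = 36*(16 + 154) = 36*170 = 6120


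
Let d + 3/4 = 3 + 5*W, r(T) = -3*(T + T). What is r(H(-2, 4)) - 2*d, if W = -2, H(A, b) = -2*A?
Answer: -17/2 ≈ -8.5000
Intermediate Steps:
r(T) = -6*T
d = -31/4 (d = -3/4 + (3 + 5*(-2)) = -3/4 + (3 - 10) = -3/4 - 7 = -31/4 ≈ -7.7500)
r(H(-2, 4)) - 2*d = -(-12)*(-2) - 2*(-31/4) = -6*4 + 31/2 = -24 + 31/2 = -17/2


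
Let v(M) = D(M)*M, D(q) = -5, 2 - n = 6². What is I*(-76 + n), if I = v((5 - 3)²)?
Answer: 2200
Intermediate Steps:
n = -34 (n = 2 - 1*6² = 2 - 1*36 = 2 - 36 = -34)
v(M) = -5*M
I = -20 (I = -5*(5 - 3)² = -5*2² = -5*4 = -20)
I*(-76 + n) = -20*(-76 - 34) = -20*(-110) = 2200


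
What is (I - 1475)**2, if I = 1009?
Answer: 217156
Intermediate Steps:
(I - 1475)**2 = (1009 - 1475)**2 = (-466)**2 = 217156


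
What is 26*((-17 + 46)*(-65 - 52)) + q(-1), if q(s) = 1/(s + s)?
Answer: -176437/2 ≈ -88219.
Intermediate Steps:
q(s) = 1/(2*s)
26*((-17 + 46)*(-65 - 52)) + q(-1) = 26*((-17 + 46)*(-65 - 52)) + (1/2)/(-1) = 26*(29*(-117)) + (1/2)*(-1) = 26*(-3393) - 1/2 = -88218 - 1/2 = -176437/2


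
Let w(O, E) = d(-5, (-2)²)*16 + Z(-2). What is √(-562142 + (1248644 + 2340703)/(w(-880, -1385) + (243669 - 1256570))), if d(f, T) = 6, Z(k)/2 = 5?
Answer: I*√1597293292127015/53305 ≈ 749.76*I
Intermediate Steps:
Z(k) = 10 (Z(k) = 2*5 = 10)
w(O, E) = 106 (w(O, E) = 6*16 + 10 = 96 + 10 = 106)
√(-562142 + (1248644 + 2340703)/(w(-880, -1385) + (243669 - 1256570))) = √(-562142 + (1248644 + 2340703)/(106 + (243669 - 1256570))) = √(-562142 + 3589347/(106 - 1012901)) = √(-562142 + 3589347/(-1012795)) = √(-562142 + 3589347*(-1/1012795)) = √(-562142 - 188913/53305) = √(-29965168223/53305) = I*√1597293292127015/53305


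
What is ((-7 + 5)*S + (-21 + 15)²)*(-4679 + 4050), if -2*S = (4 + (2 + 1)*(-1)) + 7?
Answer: -27676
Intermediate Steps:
S = -4 (S = -((4 + (2 + 1)*(-1)) + 7)/2 = -((4 + 3*(-1)) + 7)/2 = -((4 - 3) + 7)/2 = -(1 + 7)/2 = -½*8 = -4)
((-7 + 5)*S + (-21 + 15)²)*(-4679 + 4050) = ((-7 + 5)*(-4) + (-21 + 15)²)*(-4679 + 4050) = (-2*(-4) + (-6)²)*(-629) = (8 + 36)*(-629) = 44*(-629) = -27676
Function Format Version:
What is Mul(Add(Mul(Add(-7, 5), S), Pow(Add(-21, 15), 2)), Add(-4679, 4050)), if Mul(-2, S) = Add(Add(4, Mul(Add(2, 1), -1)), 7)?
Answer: -27676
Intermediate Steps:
S = -4 (S = Mul(Rational(-1, 2), Add(Add(4, Mul(Add(2, 1), -1)), 7)) = Mul(Rational(-1, 2), Add(Add(4, Mul(3, -1)), 7)) = Mul(Rational(-1, 2), Add(Add(4, -3), 7)) = Mul(Rational(-1, 2), Add(1, 7)) = Mul(Rational(-1, 2), 8) = -4)
Mul(Add(Mul(Add(-7, 5), S), Pow(Add(-21, 15), 2)), Add(-4679, 4050)) = Mul(Add(Mul(Add(-7, 5), -4), Pow(Add(-21, 15), 2)), Add(-4679, 4050)) = Mul(Add(Mul(-2, -4), Pow(-6, 2)), -629) = Mul(Add(8, 36), -629) = Mul(44, -629) = -27676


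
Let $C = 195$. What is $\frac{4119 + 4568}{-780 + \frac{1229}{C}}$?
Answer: $- \frac{241995}{21553} \approx -11.228$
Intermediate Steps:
$\frac{4119 + 4568}{-780 + \frac{1229}{C}} = \frac{4119 + 4568}{-780 + \frac{1229}{195}} = \frac{8687}{-780 + 1229 \cdot \frac{1}{195}} = \frac{8687}{-780 + \frac{1229}{195}} = \frac{8687}{- \frac{150871}{195}} = 8687 \left(- \frac{195}{150871}\right) = - \frac{241995}{21553}$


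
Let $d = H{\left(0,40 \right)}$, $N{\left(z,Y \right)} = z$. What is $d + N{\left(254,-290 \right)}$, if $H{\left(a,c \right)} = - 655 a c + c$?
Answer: $294$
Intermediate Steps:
$H{\left(a,c \right)} = c - 655 a c$ ($H{\left(a,c \right)} = - 655 a c + c = c - 655 a c$)
$d = 40$ ($d = 40 \left(1 - 0\right) = 40 \left(1 + 0\right) = 40 \cdot 1 = 40$)
$d + N{\left(254,-290 \right)} = 40 + 254 = 294$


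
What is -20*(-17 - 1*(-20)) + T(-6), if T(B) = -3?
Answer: -63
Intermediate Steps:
-20*(-17 - 1*(-20)) + T(-6) = -20*(-17 - 1*(-20)) - 3 = -20*(-17 + 20) - 3 = -20*3 - 3 = -60 - 3 = -63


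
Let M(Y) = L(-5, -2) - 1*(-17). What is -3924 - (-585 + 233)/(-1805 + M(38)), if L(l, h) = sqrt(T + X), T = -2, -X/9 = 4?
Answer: -6272793372/1598491 - 176*I*sqrt(38)/1598491 ≈ -3924.2 - 0.00067873*I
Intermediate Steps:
X = -36 (X = -9*4 = -36)
L(l, h) = I*sqrt(38) (L(l, h) = sqrt(-2 - 36) = sqrt(-38) = I*sqrt(38))
M(Y) = 17 + I*sqrt(38) (M(Y) = I*sqrt(38) - 1*(-17) = I*sqrt(38) + 17 = 17 + I*sqrt(38))
-3924 - (-585 + 233)/(-1805 + M(38)) = -3924 - (-585 + 233)/(-1805 + (17 + I*sqrt(38))) = -3924 - (-352)/(-1788 + I*sqrt(38)) = -3924 + 352/(-1788 + I*sqrt(38))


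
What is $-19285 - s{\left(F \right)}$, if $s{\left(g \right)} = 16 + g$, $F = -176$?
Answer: $-19125$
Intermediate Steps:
$-19285 - s{\left(F \right)} = -19285 - \left(16 - 176\right) = -19285 - -160 = -19285 + 160 = -19125$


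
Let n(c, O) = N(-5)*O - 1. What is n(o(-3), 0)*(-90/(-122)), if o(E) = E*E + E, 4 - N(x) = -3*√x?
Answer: -45/61 ≈ -0.73771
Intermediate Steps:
N(x) = 4 + 3*√x (N(x) = 4 - (-3)*√x = 4 + 3*√x)
o(E) = E + E² (o(E) = E² + E = E + E²)
n(c, O) = -1 + O*(4 + 3*I*√5) (n(c, O) = (4 + 3*√(-5))*O - 1 = (4 + 3*(I*√5))*O - 1 = (4 + 3*I*√5)*O - 1 = O*(4 + 3*I*√5) - 1 = -1 + O*(4 + 3*I*√5))
n(o(-3), 0)*(-90/(-122)) = (-1 + 0*(4 + 3*I*√5))*(-90/(-122)) = (-1 + 0)*(-90*(-1/122)) = -1*45/61 = -45/61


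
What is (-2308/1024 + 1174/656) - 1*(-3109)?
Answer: 32627191/10496 ≈ 3108.5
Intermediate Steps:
(-2308/1024 + 1174/656) - 1*(-3109) = (-2308*1/1024 + 1174*(1/656)) + 3109 = (-577/256 + 587/328) + 3109 = -4873/10496 + 3109 = 32627191/10496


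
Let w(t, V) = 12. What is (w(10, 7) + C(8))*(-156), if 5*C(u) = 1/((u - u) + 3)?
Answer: -9412/5 ≈ -1882.4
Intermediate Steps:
C(u) = 1/15 (C(u) = 1/(5*((u - u) + 3)) = 1/(5*(0 + 3)) = (⅕)/3 = (⅕)*(⅓) = 1/15)
(w(10, 7) + C(8))*(-156) = (12 + 1/15)*(-156) = (181/15)*(-156) = -9412/5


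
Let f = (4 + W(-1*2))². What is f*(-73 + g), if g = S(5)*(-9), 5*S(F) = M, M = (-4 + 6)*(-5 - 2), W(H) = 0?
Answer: -3824/5 ≈ -764.80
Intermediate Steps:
M = -14 (M = 2*(-7) = -14)
S(F) = -14/5 (S(F) = (⅕)*(-14) = -14/5)
f = 16 (f = (4 + 0)² = 4² = 16)
g = 126/5 (g = -14/5*(-9) = 126/5 ≈ 25.200)
f*(-73 + g) = 16*(-73 + 126/5) = 16*(-239/5) = -3824/5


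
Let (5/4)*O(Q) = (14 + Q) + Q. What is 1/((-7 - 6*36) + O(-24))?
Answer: -5/1251 ≈ -0.0039968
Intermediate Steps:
O(Q) = 56/5 + 8*Q/5 (O(Q) = 4*((14 + Q) + Q)/5 = 4*(14 + 2*Q)/5 = 56/5 + 8*Q/5)
1/((-7 - 6*36) + O(-24)) = 1/((-7 - 6*36) + (56/5 + (8/5)*(-24))) = 1/((-7 - 216) + (56/5 - 192/5)) = 1/(-223 - 136/5) = 1/(-1251/5) = -5/1251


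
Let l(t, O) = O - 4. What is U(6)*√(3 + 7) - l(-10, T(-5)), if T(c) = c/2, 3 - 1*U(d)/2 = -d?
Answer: 13/2 + 18*√10 ≈ 63.421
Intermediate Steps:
U(d) = 6 + 2*d (U(d) = 6 - (-2)*d = 6 + 2*d)
T(c) = c/2 (T(c) = c*(½) = c/2)
l(t, O) = -4 + O
U(6)*√(3 + 7) - l(-10, T(-5)) = (6 + 2*6)*√(3 + 7) - (-4 + (½)*(-5)) = (6 + 12)*√10 - (-4 - 5/2) = 18*√10 - 1*(-13/2) = 18*√10 + 13/2 = 13/2 + 18*√10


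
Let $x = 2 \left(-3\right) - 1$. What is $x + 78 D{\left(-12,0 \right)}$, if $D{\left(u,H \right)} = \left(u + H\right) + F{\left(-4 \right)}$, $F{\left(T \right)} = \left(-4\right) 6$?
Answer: $-2815$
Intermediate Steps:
$F{\left(T \right)} = -24$
$x = -7$ ($x = -6 - 1 = -7$)
$D{\left(u,H \right)} = -24 + H + u$ ($D{\left(u,H \right)} = \left(u + H\right) - 24 = \left(H + u\right) - 24 = -24 + H + u$)
$x + 78 D{\left(-12,0 \right)} = -7 + 78 \left(-24 + 0 - 12\right) = -7 + 78 \left(-36\right) = -7 - 2808 = -2815$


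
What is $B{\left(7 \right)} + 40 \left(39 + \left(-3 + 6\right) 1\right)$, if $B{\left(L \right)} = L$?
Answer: $1687$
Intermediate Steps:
$B{\left(7 \right)} + 40 \left(39 + \left(-3 + 6\right) 1\right) = 7 + 40 \left(39 + \left(-3 + 6\right) 1\right) = 7 + 40 \left(39 + 3 \cdot 1\right) = 7 + 40 \left(39 + 3\right) = 7 + 40 \cdot 42 = 7 + 1680 = 1687$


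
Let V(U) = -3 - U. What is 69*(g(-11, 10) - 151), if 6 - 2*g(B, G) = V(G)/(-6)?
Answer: -41147/4 ≈ -10287.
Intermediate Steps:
g(B, G) = 11/4 - G/12 (g(B, G) = 3 - (-3 - G)/(2*(-6)) = 3 - (-3 - G)*(-1)/(2*6) = 3 - (½ + G/6)/2 = 3 + (-¼ - G/12) = 11/4 - G/12)
69*(g(-11, 10) - 151) = 69*((11/4 - 1/12*10) - 151) = 69*((11/4 - ⅚) - 151) = 69*(23/12 - 151) = 69*(-1789/12) = -41147/4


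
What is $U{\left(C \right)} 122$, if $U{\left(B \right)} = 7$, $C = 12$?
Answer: $854$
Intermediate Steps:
$U{\left(C \right)} 122 = 7 \cdot 122 = 854$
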